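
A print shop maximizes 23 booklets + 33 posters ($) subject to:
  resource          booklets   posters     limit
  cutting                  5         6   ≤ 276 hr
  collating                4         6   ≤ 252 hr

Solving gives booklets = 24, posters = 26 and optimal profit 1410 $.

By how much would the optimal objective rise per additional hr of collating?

Check each constraint at x*: cutting 276/276 (tight); collating 252/252 (tight).
From A_Bᵀ y = c: 5·y_cutting + 4·y_collating = 23; 6·y_cutting + 6·y_collating = 33.
Solving: y_cutting = 1, y_collating = 4.5.
Shadow price of collating = 4.5.

4.5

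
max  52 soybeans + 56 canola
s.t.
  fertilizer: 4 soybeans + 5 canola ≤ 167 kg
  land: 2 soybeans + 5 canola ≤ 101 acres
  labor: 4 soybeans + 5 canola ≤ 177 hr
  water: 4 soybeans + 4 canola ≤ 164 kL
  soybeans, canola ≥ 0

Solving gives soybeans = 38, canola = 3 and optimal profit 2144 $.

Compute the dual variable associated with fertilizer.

Check each constraint at x*: fertilizer 167/167 (tight); land 91/101 (slack 10); labor 167/177 (slack 10); water 164/164 (tight).
Since land, labor are not tight, their duals are 0.
Dual feasibility on the basic columns requires 4·y_fertilizer + 4·y_water = 52, 5·y_fertilizer + 4·y_water = 56.
Solving: y_fertilizer = 4, y_water = 9.
Shadow price of fertilizer = 4.

4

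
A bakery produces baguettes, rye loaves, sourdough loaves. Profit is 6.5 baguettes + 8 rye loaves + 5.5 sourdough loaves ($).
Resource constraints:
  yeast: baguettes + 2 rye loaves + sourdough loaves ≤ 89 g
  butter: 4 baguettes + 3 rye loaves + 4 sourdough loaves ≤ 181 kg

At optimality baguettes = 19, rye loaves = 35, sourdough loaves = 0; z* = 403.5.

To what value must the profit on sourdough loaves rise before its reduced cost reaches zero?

6.5

Check each constraint at x*: yeast 89/89 (tight); butter 181/181 (tight).
Dual feasibility on the basic columns requires 1·y_yeast + 4·y_butter = 6.5, 2·y_yeast + 3·y_butter = 8.
→ y_yeast = 2.5 and y_butter = 1.
sourdough loaves enters the basis when its profit ≥ yᵀa₃ = 2.5·1 + 1·4 = 6.5.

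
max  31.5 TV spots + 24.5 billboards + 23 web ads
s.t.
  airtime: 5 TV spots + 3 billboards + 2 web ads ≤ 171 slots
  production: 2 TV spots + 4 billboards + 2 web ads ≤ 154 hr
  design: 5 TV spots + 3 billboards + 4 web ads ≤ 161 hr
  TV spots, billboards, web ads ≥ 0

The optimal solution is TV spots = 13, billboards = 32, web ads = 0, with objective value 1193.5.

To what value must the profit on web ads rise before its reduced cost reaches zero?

Binding: production and design. Non-binding: airtime (10 unused).
Since airtime is not tight, its dual is 0.
The binding rows give the dual system: 2·y_production + 5·y_design = 31.5 and 4·y_production + 3·y_design = 24.5.
→ y_production = 2 and y_design = 5.5.
web ads enters the basis when its profit ≥ yᵀa₃ = 2·2 + 5.5·4 = 26.

26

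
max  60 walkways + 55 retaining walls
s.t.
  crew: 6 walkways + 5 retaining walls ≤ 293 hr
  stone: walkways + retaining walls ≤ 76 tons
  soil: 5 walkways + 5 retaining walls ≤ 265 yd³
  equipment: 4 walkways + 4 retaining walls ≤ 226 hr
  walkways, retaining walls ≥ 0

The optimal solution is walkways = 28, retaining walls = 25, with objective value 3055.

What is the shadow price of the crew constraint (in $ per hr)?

At the optimum: crew uses 293 of 293 (binding); stone uses 53 of 76 (slack = 23); soil uses 265 of 265 (binding); equipment uses 212 of 226 (slack = 14).
Slack constraints have shadow price 0 (complementary slackness).
The binding rows give the dual system: 6·y_crew + 5·y_soil = 60 and 5·y_crew + 5·y_soil = 55.
→ y_crew = 5 and y_soil = 6.
Shadow price of crew = 5.

5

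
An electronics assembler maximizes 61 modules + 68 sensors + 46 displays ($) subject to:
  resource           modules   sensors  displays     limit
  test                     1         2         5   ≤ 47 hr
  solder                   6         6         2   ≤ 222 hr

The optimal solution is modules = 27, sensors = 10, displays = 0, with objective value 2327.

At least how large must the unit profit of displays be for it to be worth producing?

53

Check each constraint at x*: test 47/47 (tight); solder 222/222 (tight).
From A_Bᵀ y = c: 1·y_test + 6·y_solder = 61; 2·y_test + 6·y_solder = 68.
This yields shadow prices y_test = 7, y_solder = 9.
displays enters the basis when its profit ≥ yᵀa₃ = 7·5 + 9·2 = 53.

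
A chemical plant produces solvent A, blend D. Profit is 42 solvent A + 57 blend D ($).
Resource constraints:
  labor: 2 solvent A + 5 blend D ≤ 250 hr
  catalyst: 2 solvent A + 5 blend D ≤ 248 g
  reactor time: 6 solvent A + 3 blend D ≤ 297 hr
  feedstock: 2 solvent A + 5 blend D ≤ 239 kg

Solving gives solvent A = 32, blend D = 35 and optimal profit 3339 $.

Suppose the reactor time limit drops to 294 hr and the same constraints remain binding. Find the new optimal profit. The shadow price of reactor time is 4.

3327

Δb = -3, so new z* = 3339 + (4)·(-3) = 3339 − 12 = 3327.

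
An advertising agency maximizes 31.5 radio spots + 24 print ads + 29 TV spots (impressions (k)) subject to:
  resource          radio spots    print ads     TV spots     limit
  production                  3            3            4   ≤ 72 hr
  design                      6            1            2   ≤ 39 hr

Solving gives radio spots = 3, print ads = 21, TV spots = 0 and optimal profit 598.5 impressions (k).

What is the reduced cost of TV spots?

-4

At the optimum: production uses 72 of 72 (binding); design uses 39 of 39 (binding).
The binding rows give the dual system: 3·y_production + 6·y_design = 31.5 and 3·y_production + 1·y_design = 24.
→ y_production = 7.5 and y_design = 1.5.
Reduced cost of TV spots: c₃ − yᵀa₃ = 29 − (7.5·4 + 1.5·2) = 29 − 33 = -4.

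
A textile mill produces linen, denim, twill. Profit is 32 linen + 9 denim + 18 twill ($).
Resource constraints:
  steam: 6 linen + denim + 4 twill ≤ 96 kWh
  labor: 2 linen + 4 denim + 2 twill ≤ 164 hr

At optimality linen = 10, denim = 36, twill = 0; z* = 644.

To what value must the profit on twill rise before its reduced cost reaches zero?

22

Both steam and labor are binding at x*.
The binding rows give the dual system: 6·y_steam + 2·y_labor = 32 and 1·y_steam + 4·y_labor = 9.
Solving: y_steam = 5, y_labor = 1.
twill enters the basis when its profit ≥ yᵀa₃ = 5·4 + 1·2 = 22.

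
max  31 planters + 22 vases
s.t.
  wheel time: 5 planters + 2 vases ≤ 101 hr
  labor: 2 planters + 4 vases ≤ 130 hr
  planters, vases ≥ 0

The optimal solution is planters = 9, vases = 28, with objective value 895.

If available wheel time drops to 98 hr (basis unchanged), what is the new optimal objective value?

Check each constraint at x*: wheel time 101/101 (tight); labor 130/130 (tight).
The binding rows give the dual system: 5·y_wheel time + 2·y_labor = 31 and 2·y_wheel time + 4·y_labor = 22.
Solving: y_wheel time = 5, y_labor = 3.
Δz = y_wheel time·Δb = 5 × (-3) = -15, so new z* = 895 − 15 = 880.

880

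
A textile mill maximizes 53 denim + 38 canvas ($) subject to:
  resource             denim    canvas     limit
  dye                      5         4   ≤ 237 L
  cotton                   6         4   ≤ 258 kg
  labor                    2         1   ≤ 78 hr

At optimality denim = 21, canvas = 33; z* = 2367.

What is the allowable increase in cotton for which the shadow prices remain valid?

Binding constraints: dye, cotton. The basis is B = [[5,4],[6,4]] with det -4.
Per unit increase in cotton, x* moves by d = (1, -1.25).
The basis stays optimal until labor becomes binding; allowable increase = 4 kg.

4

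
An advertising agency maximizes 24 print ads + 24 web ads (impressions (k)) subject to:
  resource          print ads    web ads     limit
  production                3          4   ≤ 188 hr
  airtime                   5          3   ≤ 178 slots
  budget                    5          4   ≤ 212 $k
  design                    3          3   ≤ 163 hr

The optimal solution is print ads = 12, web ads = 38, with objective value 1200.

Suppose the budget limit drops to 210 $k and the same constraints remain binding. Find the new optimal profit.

1194

Check each constraint at x*: production 188/188 (tight); airtime 174/178 (slack 4); budget 212/212 (tight); design 150/163 (slack 13).
Slack constraints have shadow price 0 (complementary slackness).
From A_Bᵀ y = c: 3·y_production + 5·y_budget = 24; 4·y_production + 4·y_budget = 24.
→ y_production = 3 and y_budget = 3.
Δz = y_budget·Δb = 3 × (-2) = -6, so new z* = 1200 − 6 = 1194.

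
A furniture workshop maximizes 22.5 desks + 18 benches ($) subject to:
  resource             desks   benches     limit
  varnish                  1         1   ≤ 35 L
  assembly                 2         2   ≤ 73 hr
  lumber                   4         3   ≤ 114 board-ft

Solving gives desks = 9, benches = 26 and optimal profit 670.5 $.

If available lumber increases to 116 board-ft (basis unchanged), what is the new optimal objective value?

At the optimum: varnish uses 35 of 35 (binding); assembly uses 70 of 73 (slack = 3); lumber uses 114 of 114 (binding).
Slack constraints have shadow price 0 (complementary slackness).
Dual feasibility on the basic columns requires 1·y_varnish + 4·y_lumber = 22.5, 1·y_varnish + 3·y_lumber = 18.
→ y_varnish = 4.5 and y_lumber = 4.5.
Δz = y_lumber·Δb = 4.5 × (2) = 9, so new z* = 670.5 + 9 = 679.5.

679.5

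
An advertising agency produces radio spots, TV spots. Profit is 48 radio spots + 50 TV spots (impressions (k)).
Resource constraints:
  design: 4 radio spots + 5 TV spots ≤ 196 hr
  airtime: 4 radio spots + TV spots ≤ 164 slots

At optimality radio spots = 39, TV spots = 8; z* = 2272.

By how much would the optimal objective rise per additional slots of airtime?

Check each constraint at x*: design 196/196 (tight); airtime 164/164 (tight).
The binding rows give the dual system: 4·y_design + 4·y_airtime = 48 and 5·y_design + 1·y_airtime = 50.
→ y_design = 9.5 and y_airtime = 2.5.
Shadow price of airtime = 2.5.

2.5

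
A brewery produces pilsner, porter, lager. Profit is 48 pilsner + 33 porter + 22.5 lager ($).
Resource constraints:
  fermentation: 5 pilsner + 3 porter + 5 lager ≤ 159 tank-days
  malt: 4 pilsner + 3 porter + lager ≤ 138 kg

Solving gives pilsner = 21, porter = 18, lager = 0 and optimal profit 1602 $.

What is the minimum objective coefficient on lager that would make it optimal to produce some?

27

Check each constraint at x*: fermentation 159/159 (tight); malt 138/138 (tight).
The binding rows give the dual system: 5·y_fermentation + 4·y_malt = 48 and 3·y_fermentation + 3·y_malt = 33.
Solving: y_fermentation = 4, y_malt = 7.
lager enters the basis when its profit ≥ yᵀa₃ = 4·5 + 7·1 = 27.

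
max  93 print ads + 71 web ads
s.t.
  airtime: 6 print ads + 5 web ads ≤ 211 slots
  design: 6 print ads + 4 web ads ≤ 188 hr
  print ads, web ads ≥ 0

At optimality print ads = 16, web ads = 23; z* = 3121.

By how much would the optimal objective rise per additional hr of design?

6.5

Both airtime and design are binding at x*.
The binding rows give the dual system: 6·y_airtime + 6·y_design = 93 and 5·y_airtime + 4·y_design = 71.
Solving: y_airtime = 9, y_design = 6.5.
Shadow price of design = 6.5.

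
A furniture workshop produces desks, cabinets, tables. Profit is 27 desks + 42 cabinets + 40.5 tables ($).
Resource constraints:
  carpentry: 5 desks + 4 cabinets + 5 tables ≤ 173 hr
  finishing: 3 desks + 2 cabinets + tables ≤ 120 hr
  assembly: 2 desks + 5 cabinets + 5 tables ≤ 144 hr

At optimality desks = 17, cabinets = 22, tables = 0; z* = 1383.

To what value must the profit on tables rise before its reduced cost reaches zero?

45

Check each constraint at x*: carpentry 173/173 (tight); finishing 95/120 (slack 25); assembly 144/144 (tight).
Slack constraints have shadow price 0 (complementary slackness).
Dual feasibility on the basic columns requires 5·y_carpentry + 2·y_assembly = 27, 4·y_carpentry + 5·y_assembly = 42.
Solving: y_carpentry = 3, y_assembly = 6.
tables enters the basis when its profit ≥ yᵀa₃ = 3·5 + 6·5 = 45.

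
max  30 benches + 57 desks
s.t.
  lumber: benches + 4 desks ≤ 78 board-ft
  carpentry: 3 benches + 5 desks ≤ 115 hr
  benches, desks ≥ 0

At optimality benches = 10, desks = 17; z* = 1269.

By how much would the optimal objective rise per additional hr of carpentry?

9

At the optimum: lumber uses 78 of 78 (binding); carpentry uses 115 of 115 (binding).
The binding rows give the dual system: 1·y_lumber + 3·y_carpentry = 30 and 4·y_lumber + 5·y_carpentry = 57.
This yields shadow prices y_lumber = 3, y_carpentry = 9.
Shadow price of carpentry = 9.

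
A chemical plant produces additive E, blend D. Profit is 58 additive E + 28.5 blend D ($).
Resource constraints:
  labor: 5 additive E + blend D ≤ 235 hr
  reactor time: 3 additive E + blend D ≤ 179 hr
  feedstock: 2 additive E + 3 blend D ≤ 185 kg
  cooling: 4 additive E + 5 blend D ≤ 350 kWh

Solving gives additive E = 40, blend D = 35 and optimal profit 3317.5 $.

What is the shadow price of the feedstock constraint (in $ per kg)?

Binding: labor and feedstock. Non-binding: reactor time (24 unused), cooling (15 unused).
Slack constraints have shadow price 0 (complementary slackness).
Dual feasibility on the basic columns requires 5·y_labor + 2·y_feedstock = 58, 1·y_labor + 3·y_feedstock = 28.5.
Solving: y_labor = 9, y_feedstock = 6.5.
Shadow price of feedstock = 6.5.

6.5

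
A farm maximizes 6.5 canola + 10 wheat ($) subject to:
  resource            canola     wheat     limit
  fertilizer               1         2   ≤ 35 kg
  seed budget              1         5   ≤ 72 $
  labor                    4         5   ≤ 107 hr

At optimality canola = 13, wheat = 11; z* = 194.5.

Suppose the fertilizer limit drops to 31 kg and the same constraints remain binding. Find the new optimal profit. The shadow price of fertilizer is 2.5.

Δb = -4, so new z* = 194.5 + (2.5)·(-4) = 194.5 − 10 = 184.5.

184.5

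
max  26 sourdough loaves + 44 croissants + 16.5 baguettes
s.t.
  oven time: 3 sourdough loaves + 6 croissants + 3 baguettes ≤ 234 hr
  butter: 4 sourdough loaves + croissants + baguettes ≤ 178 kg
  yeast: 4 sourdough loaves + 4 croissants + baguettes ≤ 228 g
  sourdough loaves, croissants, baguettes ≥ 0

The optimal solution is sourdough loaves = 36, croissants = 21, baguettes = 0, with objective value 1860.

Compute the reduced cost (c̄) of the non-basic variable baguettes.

Check each constraint at x*: oven time 234/234 (tight); butter 165/178 (slack 13); yeast 228/228 (tight).
By complementary slackness, y = 0 for the non-binding constraint.
From A_Bᵀ y = c: 3·y_oven time + 4·y_yeast = 26; 6·y_oven time + 4·y_yeast = 44.
Solving: y_oven time = 6, y_yeast = 2.
Reduced cost of baguettes: c₃ − yᵀa₃ = 16.5 − (6·3 + 2·1) = 16.5 − 20 = -3.5.

-3.5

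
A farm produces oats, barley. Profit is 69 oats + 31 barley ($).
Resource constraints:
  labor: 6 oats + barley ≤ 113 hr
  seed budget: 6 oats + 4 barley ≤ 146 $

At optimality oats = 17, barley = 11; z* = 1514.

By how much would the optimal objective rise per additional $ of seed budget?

Check each constraint at x*: labor 113/113 (tight); seed budget 146/146 (tight).
Dual feasibility on the basic columns requires 6·y_labor + 6·y_seed budget = 69, 1·y_labor + 4·y_seed budget = 31.
Solving: y_labor = 5, y_seed budget = 6.5.
Shadow price of seed budget = 6.5.

6.5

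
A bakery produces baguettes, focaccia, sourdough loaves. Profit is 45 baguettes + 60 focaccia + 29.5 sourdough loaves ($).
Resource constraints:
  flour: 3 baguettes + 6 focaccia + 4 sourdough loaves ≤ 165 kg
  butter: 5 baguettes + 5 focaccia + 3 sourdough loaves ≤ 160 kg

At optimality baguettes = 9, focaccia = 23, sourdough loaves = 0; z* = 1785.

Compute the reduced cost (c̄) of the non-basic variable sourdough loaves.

Both flour and butter are binding at x*.
From A_Bᵀ y = c: 3·y_flour + 5·y_butter = 45; 6·y_flour + 5·y_butter = 60.
This yields shadow prices y_flour = 5, y_butter = 6.
Reduced cost of sourdough loaves: c₃ − yᵀa₃ = 29.5 − (5·4 + 6·3) = 29.5 − 38 = -8.5.

-8.5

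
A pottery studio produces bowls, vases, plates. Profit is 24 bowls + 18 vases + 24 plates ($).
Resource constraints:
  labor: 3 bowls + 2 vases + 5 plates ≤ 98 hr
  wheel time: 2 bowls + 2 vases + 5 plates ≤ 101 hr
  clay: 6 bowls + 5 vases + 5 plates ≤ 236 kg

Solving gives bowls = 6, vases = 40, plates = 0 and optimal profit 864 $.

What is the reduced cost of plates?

Binding: labor and clay. Non-binding: wheel time (9 unused).
Slack constraints have shadow price 0 (complementary slackness).
Dual feasibility on the basic columns requires 3·y_labor + 6·y_clay = 24, 2·y_labor + 5·y_clay = 18.
This yields shadow prices y_labor = 4, y_clay = 2.
Reduced cost of plates: c₃ − yᵀa₃ = 24 − (4·5 + 2·5) = 24 − 30 = -6.

-6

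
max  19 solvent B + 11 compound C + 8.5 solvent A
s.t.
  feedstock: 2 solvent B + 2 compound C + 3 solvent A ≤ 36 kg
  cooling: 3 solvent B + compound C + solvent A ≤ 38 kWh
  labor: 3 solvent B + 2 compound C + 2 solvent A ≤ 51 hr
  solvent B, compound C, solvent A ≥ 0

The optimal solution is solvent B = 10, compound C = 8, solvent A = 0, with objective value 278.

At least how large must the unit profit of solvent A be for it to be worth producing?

14.5

Check each constraint at x*: feedstock 36/36 (tight); cooling 38/38 (tight); labor 46/51 (slack 5).
Slack constraints have shadow price 0 (complementary slackness).
The binding rows give the dual system: 2·y_feedstock + 3·y_cooling = 19 and 2·y_feedstock + 1·y_cooling = 11.
→ y_feedstock = 3.5 and y_cooling = 4.
solvent A enters the basis when its profit ≥ yᵀa₃ = 3.5·3 + 4·1 = 14.5.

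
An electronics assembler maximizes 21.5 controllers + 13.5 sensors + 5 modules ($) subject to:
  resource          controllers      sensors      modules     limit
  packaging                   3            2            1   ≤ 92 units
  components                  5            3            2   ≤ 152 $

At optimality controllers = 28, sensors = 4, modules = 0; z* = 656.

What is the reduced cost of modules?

At the optimum: packaging uses 92 of 92 (binding); components uses 152 of 152 (binding).
The binding rows give the dual system: 3·y_packaging + 5·y_components = 21.5 and 2·y_packaging + 3·y_components = 13.5.
This yields shadow prices y_packaging = 3, y_components = 2.5.
Reduced cost of modules: c₃ − yᵀa₃ = 5 − (3·1 + 2.5·2) = 5 − 8 = -3.

-3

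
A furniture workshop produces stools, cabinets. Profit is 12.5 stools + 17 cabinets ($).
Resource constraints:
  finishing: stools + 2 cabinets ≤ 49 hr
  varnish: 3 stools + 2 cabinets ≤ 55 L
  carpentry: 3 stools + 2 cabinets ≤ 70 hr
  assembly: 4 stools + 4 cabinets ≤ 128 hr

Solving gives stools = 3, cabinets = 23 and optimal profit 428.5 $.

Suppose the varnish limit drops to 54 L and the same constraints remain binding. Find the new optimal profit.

426.5

Binding: finishing and varnish. Non-binding: carpentry (15 unused), assembly (24 unused).
Slack constraints have shadow price 0 (complementary slackness).
From A_Bᵀ y = c: 1·y_finishing + 3·y_varnish = 12.5; 2·y_finishing + 2·y_varnish = 17.
Solving: y_finishing = 6.5, y_varnish = 2.
Δz = y_varnish·Δb = 2 × (-1) = -2, so new z* = 428.5 − 2 = 426.5.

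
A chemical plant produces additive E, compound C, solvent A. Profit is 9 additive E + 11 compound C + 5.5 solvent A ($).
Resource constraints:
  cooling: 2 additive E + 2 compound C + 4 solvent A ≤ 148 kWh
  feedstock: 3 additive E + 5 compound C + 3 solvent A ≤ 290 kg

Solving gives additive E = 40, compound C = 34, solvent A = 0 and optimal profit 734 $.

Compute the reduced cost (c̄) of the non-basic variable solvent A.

At the optimum: cooling uses 148 of 148 (binding); feedstock uses 290 of 290 (binding).
The binding rows give the dual system: 2·y_cooling + 3·y_feedstock = 9 and 2·y_cooling + 5·y_feedstock = 11.
This yields shadow prices y_cooling = 3, y_feedstock = 1.
Reduced cost of solvent A: c₃ − yᵀa₃ = 5.5 − (3·4 + 1·3) = 5.5 − 15 = -9.5.

-9.5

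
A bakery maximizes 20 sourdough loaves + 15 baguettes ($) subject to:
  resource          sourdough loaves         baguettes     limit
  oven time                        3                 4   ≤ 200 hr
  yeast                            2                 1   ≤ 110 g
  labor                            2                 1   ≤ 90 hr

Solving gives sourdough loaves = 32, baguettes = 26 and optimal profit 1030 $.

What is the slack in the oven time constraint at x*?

oven time used = 3·32 + 4·26 = 200; slack = 200 − 200 = 0.

0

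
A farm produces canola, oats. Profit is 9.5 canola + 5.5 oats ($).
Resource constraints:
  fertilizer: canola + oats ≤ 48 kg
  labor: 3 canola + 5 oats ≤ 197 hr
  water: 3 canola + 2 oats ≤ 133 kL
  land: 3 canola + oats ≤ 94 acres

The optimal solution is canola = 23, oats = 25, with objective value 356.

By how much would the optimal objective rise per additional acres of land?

At the optimum: fertilizer uses 48 of 48 (binding); labor uses 194 of 197 (slack = 3); water uses 119 of 133 (slack = 14); land uses 94 of 94 (binding).
Since labor, water are not tight, their duals are 0.
From A_Bᵀ y = c: 1·y_fertilizer + 3·y_land = 9.5; 1·y_fertilizer + 1·y_land = 5.5.
This yields shadow prices y_fertilizer = 3.5, y_land = 2.
Shadow price of land = 2.

2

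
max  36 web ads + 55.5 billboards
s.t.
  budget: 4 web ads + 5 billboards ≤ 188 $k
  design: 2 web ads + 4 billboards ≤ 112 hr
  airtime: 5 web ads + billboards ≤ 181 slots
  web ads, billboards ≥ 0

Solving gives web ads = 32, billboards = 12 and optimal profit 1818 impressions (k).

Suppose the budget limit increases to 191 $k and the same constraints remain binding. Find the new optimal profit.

At the optimum: budget uses 188 of 188 (binding); design uses 112 of 112 (binding); airtime uses 172 of 181 (slack = 9).
By complementary slackness, y = 0 for the non-binding constraint.
From A_Bᵀ y = c: 4·y_budget + 2·y_design = 36; 5·y_budget + 4·y_design = 55.5.
Solving: y_budget = 5.5, y_design = 7.
Δz = y_budget·Δb = 5.5 × (3) = 16.5, so new z* = 1818 + 16.5 = 1834.5.

1834.5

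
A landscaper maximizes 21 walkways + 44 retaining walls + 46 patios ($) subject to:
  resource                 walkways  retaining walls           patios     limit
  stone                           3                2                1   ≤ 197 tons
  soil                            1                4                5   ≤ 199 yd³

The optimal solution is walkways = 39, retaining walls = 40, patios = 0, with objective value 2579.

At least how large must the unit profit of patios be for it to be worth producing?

49

Both stone and soil are binding at x*.
The binding rows give the dual system: 3·y_stone + 1·y_soil = 21 and 2·y_stone + 4·y_soil = 44.
This yields shadow prices y_stone = 4, y_soil = 9.
patios enters the basis when its profit ≥ yᵀa₃ = 4·1 + 9·5 = 49.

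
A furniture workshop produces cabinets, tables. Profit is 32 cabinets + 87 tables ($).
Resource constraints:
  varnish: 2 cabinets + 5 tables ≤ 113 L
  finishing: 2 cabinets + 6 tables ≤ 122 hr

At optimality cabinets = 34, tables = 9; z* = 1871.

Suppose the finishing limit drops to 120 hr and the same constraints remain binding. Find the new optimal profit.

1857

Check each constraint at x*: varnish 113/113 (tight); finishing 122/122 (tight).
From A_Bᵀ y = c: 2·y_varnish + 2·y_finishing = 32; 5·y_varnish + 6·y_finishing = 87.
→ y_varnish = 9 and y_finishing = 7.
Δz = y_finishing·Δb = 7 × (-2) = -14, so new z* = 1871 − 14 = 1857.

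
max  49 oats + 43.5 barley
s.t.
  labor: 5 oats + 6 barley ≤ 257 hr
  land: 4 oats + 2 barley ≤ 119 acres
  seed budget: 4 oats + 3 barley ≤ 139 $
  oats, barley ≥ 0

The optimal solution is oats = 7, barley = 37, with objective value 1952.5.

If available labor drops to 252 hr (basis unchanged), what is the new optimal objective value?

1937.5

At the optimum: labor uses 257 of 257 (binding); land uses 102 of 119 (slack = 17); seed budget uses 139 of 139 (binding).
Since land is not tight, its dual is 0.
The binding rows give the dual system: 5·y_labor + 4·y_seed budget = 49 and 6·y_labor + 3·y_seed budget = 43.5.
This yields shadow prices y_labor = 3, y_seed budget = 8.5.
Δz = y_labor·Δb = 3 × (-5) = -15, so new z* = 1952.5 − 15 = 1937.5.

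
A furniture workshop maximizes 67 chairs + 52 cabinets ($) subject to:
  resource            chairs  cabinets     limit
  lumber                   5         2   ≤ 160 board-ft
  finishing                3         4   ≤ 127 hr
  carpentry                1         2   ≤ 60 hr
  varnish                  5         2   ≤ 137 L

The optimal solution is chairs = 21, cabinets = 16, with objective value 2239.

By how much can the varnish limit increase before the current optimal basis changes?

23

Binding constraints: finishing, varnish. The basis is B = [[3,4],[5,2]] with det -14.
Per unit increase in varnish, x* moves by d = (0.2857, -0.2143).
The basis stays optimal until lumber becomes binding; allowable increase = 23 L.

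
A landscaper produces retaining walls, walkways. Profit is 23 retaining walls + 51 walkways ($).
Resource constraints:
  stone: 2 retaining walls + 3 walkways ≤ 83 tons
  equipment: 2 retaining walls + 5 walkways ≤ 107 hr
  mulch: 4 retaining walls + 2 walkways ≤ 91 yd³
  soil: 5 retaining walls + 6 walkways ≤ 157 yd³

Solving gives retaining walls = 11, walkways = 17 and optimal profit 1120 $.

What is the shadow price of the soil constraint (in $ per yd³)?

1

Binding: equipment and soil. Non-binding: stone (10 unused), mulch (13 unused).
Slack constraints have shadow price 0 (complementary slackness).
From A_Bᵀ y = c: 2·y_equipment + 5·y_soil = 23; 5·y_equipment + 6·y_soil = 51.
Solving: y_equipment = 9, y_soil = 1.
Shadow price of soil = 1.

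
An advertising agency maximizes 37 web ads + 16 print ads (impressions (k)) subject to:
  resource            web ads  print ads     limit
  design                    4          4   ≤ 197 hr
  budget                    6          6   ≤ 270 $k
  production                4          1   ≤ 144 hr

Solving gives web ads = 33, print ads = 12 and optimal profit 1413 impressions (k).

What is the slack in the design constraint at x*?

design used = 4·33 + 4·12 = 180; slack = 197 − 180 = 17.

17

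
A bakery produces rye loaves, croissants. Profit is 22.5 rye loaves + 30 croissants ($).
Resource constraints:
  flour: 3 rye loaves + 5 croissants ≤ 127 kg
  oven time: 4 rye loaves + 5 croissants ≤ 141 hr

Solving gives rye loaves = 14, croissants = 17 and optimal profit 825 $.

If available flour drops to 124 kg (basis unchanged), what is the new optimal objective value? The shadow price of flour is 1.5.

Δb = -3, so new z* = 825 + (1.5)·(-3) = 825 − 4.5 = 820.5.

820.5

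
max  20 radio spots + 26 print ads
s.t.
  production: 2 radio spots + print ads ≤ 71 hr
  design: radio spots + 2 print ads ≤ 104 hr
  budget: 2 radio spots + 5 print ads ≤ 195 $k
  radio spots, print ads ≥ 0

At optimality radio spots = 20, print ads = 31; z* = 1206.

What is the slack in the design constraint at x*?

design used = 1·20 + 2·31 = 82; slack = 104 − 82 = 22.

22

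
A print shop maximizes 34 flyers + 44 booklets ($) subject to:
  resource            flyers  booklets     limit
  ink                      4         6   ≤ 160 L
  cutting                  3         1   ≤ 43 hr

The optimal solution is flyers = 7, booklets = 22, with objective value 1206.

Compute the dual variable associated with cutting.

At the optimum: ink uses 160 of 160 (binding); cutting uses 43 of 43 (binding).
The binding rows give the dual system: 4·y_ink + 3·y_cutting = 34 and 6·y_ink + 1·y_cutting = 44.
Solving: y_ink = 7, y_cutting = 2.
Shadow price of cutting = 2.

2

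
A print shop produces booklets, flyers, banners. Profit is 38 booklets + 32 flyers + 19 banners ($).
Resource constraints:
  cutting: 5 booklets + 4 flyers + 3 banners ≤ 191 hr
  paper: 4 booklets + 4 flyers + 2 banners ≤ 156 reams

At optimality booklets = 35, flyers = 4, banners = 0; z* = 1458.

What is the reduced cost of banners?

At the optimum: cutting uses 191 of 191 (binding); paper uses 156 of 156 (binding).
Dual feasibility on the basic columns requires 5·y_cutting + 4·y_paper = 38, 4·y_cutting + 4·y_paper = 32.
→ y_cutting = 6 and y_paper = 2.
Reduced cost of banners: c₃ − yᵀa₃ = 19 − (6·3 + 2·2) = 19 − 22 = -3.

-3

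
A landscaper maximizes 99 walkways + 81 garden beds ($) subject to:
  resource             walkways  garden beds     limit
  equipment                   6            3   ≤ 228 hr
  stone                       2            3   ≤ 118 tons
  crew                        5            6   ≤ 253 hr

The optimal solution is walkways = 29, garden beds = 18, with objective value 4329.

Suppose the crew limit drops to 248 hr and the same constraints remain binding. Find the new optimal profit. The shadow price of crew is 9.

Δb = -5, so new z* = 4329 + (9)·(-5) = 4329 − 45 = 4284.

4284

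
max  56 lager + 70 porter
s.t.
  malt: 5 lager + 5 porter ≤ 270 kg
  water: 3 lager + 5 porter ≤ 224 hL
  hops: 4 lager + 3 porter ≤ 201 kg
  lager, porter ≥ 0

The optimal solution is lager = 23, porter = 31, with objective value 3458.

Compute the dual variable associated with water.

Check each constraint at x*: malt 270/270 (tight); water 224/224 (tight); hops 185/201 (slack 16).
By complementary slackness, y = 0 for the non-binding constraint.
Dual feasibility on the basic columns requires 5·y_malt + 3·y_water = 56, 5·y_malt + 5·y_water = 70.
Solving: y_malt = 7, y_water = 7.
Shadow price of water = 7.

7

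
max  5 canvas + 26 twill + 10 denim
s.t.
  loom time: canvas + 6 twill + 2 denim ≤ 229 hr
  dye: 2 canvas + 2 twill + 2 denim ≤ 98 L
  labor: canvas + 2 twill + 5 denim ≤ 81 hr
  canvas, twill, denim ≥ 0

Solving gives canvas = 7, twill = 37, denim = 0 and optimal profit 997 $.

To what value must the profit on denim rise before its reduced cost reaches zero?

Binding: loom time and labor. Non-binding: dye (10 unused).
By complementary slackness, y = 0 for the non-binding constraint.
From A_Bᵀ y = c: 1·y_loom time + 1·y_labor = 5; 6·y_loom time + 2·y_labor = 26.
Solving: y_loom time = 4, y_labor = 1.
denim enters the basis when its profit ≥ yᵀa₃ = 4·2 + 1·5 = 13.

13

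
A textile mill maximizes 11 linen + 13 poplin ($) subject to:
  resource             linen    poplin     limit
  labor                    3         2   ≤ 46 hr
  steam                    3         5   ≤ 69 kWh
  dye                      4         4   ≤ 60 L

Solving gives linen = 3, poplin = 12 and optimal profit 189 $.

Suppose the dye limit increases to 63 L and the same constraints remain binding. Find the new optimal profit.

195

At the optimum: labor uses 33 of 46 (slack = 13); steam uses 69 of 69 (binding); dye uses 60 of 60 (binding).
Slack constraints have shadow price 0 (complementary slackness).
Dual feasibility on the basic columns requires 3·y_steam + 4·y_dye = 11, 5·y_steam + 4·y_dye = 13.
→ y_steam = 1 and y_dye = 2.
Δz = y_dye·Δb = 2 × (3) = 6, so new z* = 189 + 6 = 195.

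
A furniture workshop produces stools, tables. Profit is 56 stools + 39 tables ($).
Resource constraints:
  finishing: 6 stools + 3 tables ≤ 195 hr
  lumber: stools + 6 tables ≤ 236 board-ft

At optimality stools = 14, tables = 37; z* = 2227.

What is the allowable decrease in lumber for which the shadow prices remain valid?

Binding constraints: finishing, lumber. The basis is B = [[6,3],[1,6]] with det 33.
Per unit decrease in lumber, x* moves by d = (0.0909, -0.1818).
The basis stays optimal until tables reaches 0; allowable decrease = 203.5 board-ft.

203.5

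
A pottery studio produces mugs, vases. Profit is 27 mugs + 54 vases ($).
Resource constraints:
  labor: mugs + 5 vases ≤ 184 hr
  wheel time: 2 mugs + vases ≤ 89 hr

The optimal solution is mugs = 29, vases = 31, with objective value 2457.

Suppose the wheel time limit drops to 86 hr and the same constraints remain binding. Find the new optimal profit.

2430

Both labor and wheel time are binding at x*.
The binding rows give the dual system: 1·y_labor + 2·y_wheel time = 27 and 5·y_labor + 1·y_wheel time = 54.
→ y_labor = 9 and y_wheel time = 9.
Δz = y_wheel time·Δb = 9 × (-3) = -27, so new z* = 2457 − 27 = 2430.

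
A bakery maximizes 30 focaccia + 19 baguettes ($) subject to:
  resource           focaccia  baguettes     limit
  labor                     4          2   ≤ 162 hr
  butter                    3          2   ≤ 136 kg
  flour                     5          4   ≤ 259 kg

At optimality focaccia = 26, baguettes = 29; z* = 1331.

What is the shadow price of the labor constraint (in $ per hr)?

1.5

Binding: labor and butter. Non-binding: flour (13 unused).
Since flour is not tight, its dual is 0.
From A_Bᵀ y = c: 4·y_labor + 3·y_butter = 30; 2·y_labor + 2·y_butter = 19.
Solving: y_labor = 1.5, y_butter = 8.
Shadow price of labor = 1.5.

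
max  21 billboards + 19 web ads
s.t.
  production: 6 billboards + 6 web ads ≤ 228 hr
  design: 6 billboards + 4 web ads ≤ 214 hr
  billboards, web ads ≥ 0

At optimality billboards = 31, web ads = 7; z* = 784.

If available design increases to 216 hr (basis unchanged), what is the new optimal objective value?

Check each constraint at x*: production 228/228 (tight); design 214/214 (tight).
From A_Bᵀ y = c: 6·y_production + 6·y_design = 21; 6·y_production + 4·y_design = 19.
→ y_production = 2.5 and y_design = 1.
Δz = y_design·Δb = 1 × (2) = 2, so new z* = 784 + 2 = 786.

786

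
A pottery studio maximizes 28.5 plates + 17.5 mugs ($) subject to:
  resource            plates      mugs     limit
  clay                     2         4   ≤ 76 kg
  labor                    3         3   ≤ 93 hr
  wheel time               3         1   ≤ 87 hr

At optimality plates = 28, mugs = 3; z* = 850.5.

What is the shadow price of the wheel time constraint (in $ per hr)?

5.5

At the optimum: clay uses 68 of 76 (slack = 8); labor uses 93 of 93 (binding); wheel time uses 87 of 87 (binding).
Slack constraints have shadow price 0 (complementary slackness).
From A_Bᵀ y = c: 3·y_labor + 3·y_wheel time = 28.5; 3·y_labor + 1·y_wheel time = 17.5.
Solving: y_labor = 4, y_wheel time = 5.5.
Shadow price of wheel time = 5.5.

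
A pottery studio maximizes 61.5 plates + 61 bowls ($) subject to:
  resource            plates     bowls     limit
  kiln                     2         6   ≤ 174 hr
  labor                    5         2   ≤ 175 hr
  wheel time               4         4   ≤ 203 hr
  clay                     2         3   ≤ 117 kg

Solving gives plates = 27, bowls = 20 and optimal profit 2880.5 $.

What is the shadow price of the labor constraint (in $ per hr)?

At the optimum: kiln uses 174 of 174 (binding); labor uses 175 of 175 (binding); wheel time uses 188 of 203 (slack = 15); clay uses 114 of 117 (slack = 3).
Slack constraints have shadow price 0 (complementary slackness).
Dual feasibility on the basic columns requires 2·y_kiln + 5·y_labor = 61.5, 6·y_kiln + 2·y_labor = 61.
→ y_kiln = 7 and y_labor = 9.5.
Shadow price of labor = 9.5.

9.5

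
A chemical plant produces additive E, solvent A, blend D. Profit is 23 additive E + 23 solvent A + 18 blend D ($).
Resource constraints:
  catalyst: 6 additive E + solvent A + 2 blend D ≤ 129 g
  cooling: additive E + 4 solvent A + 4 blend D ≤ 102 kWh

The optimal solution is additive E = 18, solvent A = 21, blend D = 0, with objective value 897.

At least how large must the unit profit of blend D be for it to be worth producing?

Check each constraint at x*: catalyst 129/129 (tight); cooling 102/102 (tight).
The binding rows give the dual system: 6·y_catalyst + 1·y_cooling = 23 and 1·y_catalyst + 4·y_cooling = 23.
This yields shadow prices y_catalyst = 3, y_cooling = 5.
blend D enters the basis when its profit ≥ yᵀa₃ = 3·2 + 5·4 = 26.

26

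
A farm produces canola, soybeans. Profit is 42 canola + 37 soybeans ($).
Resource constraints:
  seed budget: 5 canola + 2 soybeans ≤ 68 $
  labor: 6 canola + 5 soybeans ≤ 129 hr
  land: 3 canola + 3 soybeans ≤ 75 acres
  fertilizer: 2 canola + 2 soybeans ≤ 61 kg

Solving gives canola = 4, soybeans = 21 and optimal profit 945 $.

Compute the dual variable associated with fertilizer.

0

Check each constraint at x*: seed budget 62/68 (slack 6); labor 129/129 (tight); land 75/75 (tight); fertilizer 50/61 (slack 11).
Since seed budget, fertilizer are not tight, their duals are 0.
From A_Bᵀ y = c: 6·y_labor + 3·y_land = 42; 5·y_labor + 3·y_land = 37.
→ y_labor = 5 and y_land = 4.
Shadow price of fertilizer = 0.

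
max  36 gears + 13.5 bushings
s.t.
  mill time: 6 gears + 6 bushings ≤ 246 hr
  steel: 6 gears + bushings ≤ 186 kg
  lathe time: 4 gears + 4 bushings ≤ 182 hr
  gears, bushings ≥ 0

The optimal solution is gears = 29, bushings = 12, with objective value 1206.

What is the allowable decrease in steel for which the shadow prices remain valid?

Binding constraints: mill time, steel. The basis is B = [[6,6],[6,1]] with det -30.
Per unit decrease in steel, x* moves by d = (-0.2, 0.2).
The basis stays optimal until gears reaches 0; allowable decrease = 145 kg.

145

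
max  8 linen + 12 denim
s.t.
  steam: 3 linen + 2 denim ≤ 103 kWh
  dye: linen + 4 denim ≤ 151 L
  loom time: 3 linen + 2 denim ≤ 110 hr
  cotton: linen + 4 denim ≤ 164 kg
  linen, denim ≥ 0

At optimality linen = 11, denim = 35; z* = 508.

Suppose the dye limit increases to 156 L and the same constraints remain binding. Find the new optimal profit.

518

Check each constraint at x*: steam 103/103 (tight); dye 151/151 (tight); loom time 103/110 (slack 7); cotton 151/164 (slack 13).
Since loom time, cotton are not tight, their duals are 0.
The binding rows give the dual system: 3·y_steam + 1·y_dye = 8 and 2·y_steam + 4·y_dye = 12.
Solving: y_steam = 2, y_dye = 2.
Δz = y_dye·Δb = 2 × (5) = 10, so new z* = 508 + 10 = 518.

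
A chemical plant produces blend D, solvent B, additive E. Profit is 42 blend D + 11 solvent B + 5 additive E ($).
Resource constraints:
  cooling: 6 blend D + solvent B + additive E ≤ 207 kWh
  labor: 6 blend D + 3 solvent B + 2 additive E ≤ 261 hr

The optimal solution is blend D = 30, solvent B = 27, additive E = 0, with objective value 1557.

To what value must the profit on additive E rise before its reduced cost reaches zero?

Both cooling and labor are binding at x*.
Dual feasibility on the basic columns requires 6·y_cooling + 6·y_labor = 42, 1·y_cooling + 3·y_labor = 11.
→ y_cooling = 5 and y_labor = 2.
additive E enters the basis when its profit ≥ yᵀa₃ = 5·1 + 2·2 = 9.

9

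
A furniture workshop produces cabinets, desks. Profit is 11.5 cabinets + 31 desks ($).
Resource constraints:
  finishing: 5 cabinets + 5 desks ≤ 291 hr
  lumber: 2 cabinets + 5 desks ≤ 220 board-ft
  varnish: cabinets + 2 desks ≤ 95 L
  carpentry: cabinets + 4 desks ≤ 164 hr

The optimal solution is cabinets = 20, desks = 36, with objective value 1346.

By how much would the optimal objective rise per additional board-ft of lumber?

Binding: lumber and carpentry. Non-binding: finishing (11 unused), varnish (3 unused).
By complementary slackness, y = 0 for the non-binding constraints.
Dual feasibility on the basic columns requires 2·y_lumber + 1·y_carpentry = 11.5, 5·y_lumber + 4·y_carpentry = 31.
Solving: y_lumber = 5, y_carpentry = 1.5.
Shadow price of lumber = 5.

5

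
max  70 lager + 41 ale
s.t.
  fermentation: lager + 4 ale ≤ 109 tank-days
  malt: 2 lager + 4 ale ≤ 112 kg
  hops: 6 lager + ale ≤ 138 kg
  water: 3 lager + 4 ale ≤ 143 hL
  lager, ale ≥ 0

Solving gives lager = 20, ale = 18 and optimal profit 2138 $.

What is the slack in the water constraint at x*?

11

water used = 3·20 + 4·18 = 132; slack = 143 − 132 = 11.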